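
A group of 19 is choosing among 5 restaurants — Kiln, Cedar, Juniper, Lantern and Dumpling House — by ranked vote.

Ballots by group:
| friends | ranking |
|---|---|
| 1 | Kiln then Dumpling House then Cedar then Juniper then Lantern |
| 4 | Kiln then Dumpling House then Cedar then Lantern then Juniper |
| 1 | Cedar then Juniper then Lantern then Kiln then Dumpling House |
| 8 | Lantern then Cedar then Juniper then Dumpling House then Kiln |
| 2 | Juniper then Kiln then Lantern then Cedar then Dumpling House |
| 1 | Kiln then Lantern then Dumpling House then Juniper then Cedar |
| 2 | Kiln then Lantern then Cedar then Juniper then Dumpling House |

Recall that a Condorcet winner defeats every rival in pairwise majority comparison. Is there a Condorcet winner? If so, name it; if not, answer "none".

Pairwise majorities:
Kiln–Cedar: Kiln 10–9.
Kiln vs Juniper: Juniper wins 11–8.
Kiln vs Lantern: Kiln, 10–9.
Kiln vs Dumpling House: Kiln wins 11–8.
Cedar–Juniper: Cedar 16–3.
Cedar vs Lantern: Lantern wins 13–6.
Cedar–Dumpling House: Cedar 13–6.
Juniper–Lantern: Lantern 15–4.
Juniper–Dumpling House: Juniper 13–6.
Lantern–Dumpling House: Lantern 14–5.
Every restaurant loses at least once (Kiln loses to Juniper; Cedar loses to Kiln; Juniper loses to Cedar; Lantern loses to Kiln; Dumpling House loses to Kiln). The majority relation contains the cycle Kiln → Cedar → Juniper → Kiln, so there is no Condorcet winner.

none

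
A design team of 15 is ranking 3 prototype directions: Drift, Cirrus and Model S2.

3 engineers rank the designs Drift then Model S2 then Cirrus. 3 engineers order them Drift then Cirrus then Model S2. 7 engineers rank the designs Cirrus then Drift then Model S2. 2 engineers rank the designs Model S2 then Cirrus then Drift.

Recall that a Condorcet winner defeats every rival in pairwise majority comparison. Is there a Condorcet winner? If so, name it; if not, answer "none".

Head-to-head results (15 engineers):
Drift vs Cirrus: 3+3 = 6 for Drift, 9 for Cirrus — Cirrus by 9–6.
Drift vs Model S2: 3+3+7 = 13 for Drift, 2 for Model S2 — Drift by 13–2.
Cirrus vs Model S2: 10 to 5, Cirrus.
Only Cirrus has no losses; Cirrus is the Condorcet winner.

Cirrus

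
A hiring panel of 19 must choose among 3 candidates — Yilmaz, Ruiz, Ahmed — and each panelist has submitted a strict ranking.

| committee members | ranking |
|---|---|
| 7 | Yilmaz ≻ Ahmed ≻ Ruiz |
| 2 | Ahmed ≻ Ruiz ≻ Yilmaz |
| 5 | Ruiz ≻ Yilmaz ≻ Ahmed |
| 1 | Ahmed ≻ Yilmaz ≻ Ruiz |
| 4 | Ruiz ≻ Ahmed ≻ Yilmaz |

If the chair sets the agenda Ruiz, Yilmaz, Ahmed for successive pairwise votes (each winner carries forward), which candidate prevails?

Ahmed

Round 1: Ruiz vs Yilmaz — 11–8, Ruiz advances.
Round 2: Ruiz vs Ahmed — 9–10, Ahmed advances.
Ahmed survives the agenda.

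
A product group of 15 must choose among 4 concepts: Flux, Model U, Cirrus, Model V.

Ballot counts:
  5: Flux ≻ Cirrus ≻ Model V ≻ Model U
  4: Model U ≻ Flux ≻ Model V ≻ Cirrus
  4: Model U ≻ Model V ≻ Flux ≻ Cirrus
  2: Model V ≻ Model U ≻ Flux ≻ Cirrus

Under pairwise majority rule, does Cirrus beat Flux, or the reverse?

No ballot ranks Cirrus above Flux: 0.
Ballots ranking Flux above Cirrus: 15 − 0 = 15.
Flux wins the head-to-head 15–0.

Flux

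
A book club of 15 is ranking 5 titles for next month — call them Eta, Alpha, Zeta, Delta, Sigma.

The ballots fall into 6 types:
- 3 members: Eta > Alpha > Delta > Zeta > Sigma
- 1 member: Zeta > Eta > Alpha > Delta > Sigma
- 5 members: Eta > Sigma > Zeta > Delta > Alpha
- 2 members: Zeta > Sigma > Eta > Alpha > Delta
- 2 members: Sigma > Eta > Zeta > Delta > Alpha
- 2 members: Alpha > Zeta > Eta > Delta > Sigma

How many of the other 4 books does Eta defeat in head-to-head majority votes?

Eta against each rival (15 members):
Eta–Alpha: Eta 13–2.
Eta–Zeta: Eta 10–5.
Eta vs Delta: Eta, 15–0.
Eta–Sigma: Eta 11–4.
Eta beats Alpha, Zeta, Delta, Sigma — 4 pairwise wins.

4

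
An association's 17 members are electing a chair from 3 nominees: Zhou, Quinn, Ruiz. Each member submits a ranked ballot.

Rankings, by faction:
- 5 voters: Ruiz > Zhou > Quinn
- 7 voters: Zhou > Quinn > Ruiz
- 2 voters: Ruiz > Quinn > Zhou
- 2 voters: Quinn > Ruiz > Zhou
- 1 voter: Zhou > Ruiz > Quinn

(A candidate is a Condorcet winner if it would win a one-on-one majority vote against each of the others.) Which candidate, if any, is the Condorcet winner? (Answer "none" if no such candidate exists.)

none

Pairwise majorities:
Zhou vs Quinn: 5+7+1 = 13 for Zhou, 4 for Quinn — Zhou by 13–4.
Zhou vs Ruiz: Zhou is ranked higher on 7+1 = 8 ballots, Ruiz on 9. Ruiz wins 9–8.
Quinn vs Ruiz: 9 to 8, Quinn.
Every candidate loses at least once (Zhou loses to Ruiz; Quinn loses to Zhou; Ruiz loses to Quinn). The majority relation contains the cycle Zhou > Quinn > Ruiz > Zhou, so there is no Condorcet winner.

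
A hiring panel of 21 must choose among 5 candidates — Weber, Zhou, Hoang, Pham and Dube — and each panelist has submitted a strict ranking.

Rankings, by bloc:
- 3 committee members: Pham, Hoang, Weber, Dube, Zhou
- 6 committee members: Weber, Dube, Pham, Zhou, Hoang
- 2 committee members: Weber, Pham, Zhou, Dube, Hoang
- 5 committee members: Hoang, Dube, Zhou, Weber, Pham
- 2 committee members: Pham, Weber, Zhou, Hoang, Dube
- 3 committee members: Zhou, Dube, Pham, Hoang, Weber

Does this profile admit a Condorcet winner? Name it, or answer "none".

none

Head-to-head results (21 committee members):
Weber vs Zhou: Weber wins 13–8.
Weber–Hoang: Hoang 11–10.
Weber vs Pham: Weber, 13–8.
Weber vs Dube: Weber, 13–8.
Zhou–Hoang: Zhou 13–8.
Zhou–Pham: Pham 13–8.
Zhou vs Dube: Dube wins 14–7.
Hoang–Pham: Pham 16–5.
Hoang vs Dube: Dube, 11–10.
Pham vs Dube: Dube wins 14–7.
No candidate is unbeaten: Weber loses to Hoang; Zhou loses to Weber; Hoang loses to Zhou; Pham loses to Weber; Dube loses to Weber. In particular Weber → Zhou → Hoang → Weber is a majority cycle — no Condorcet winner exists.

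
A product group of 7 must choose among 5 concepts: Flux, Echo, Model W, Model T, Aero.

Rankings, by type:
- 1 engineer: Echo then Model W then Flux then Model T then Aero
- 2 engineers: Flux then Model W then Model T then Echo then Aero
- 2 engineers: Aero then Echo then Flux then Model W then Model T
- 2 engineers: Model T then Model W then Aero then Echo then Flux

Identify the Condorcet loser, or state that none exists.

none

Head-to-head results (7 engineers):
Flux vs Echo: 2 for Flux, 5 for Echo — Echo by 5–2.
Flux vs Model W: Flux, 4–3.
Flux vs Model T: 1+2+2 = 5 for Flux, 2 for Model T — Flux by 5–2.
Flux–Aero: Aero 4–3.
Echo vs Model W: Model W wins 4–3.
Echo vs Model T: Echo preferred on 1+2 = 3 ballots; Model T wins 4–3.
Echo vs Aero: Aero wins 4–3.
Model W vs Model T: Model W is ranked higher on 1+2+2 = 5 ballots, Model T on 2. Model W wins 5–2.
Model W vs Aero: 5 to 2, Model W.
Model T–Aero: Model T 5–2.
No design is winless: Flux beats Model W; Echo beats Flux; Model W beats Echo; Model T beats Echo; Aero beats Flux. There is no Condorcet loser.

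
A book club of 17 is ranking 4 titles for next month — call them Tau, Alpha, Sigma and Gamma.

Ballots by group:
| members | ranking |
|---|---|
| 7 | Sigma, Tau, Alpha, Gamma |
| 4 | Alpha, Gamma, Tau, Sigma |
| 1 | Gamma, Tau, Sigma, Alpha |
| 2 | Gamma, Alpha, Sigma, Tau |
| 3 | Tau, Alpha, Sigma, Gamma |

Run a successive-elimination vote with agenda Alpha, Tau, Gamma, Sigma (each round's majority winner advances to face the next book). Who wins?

Round 1: Alpha vs Tau — 6–11, Tau advances.
Round 2: Tau vs Gamma — 10–7, Tau advances.
Round 3: Tau vs Sigma — 8–9, Sigma advances.
Sigma survives the agenda.

Sigma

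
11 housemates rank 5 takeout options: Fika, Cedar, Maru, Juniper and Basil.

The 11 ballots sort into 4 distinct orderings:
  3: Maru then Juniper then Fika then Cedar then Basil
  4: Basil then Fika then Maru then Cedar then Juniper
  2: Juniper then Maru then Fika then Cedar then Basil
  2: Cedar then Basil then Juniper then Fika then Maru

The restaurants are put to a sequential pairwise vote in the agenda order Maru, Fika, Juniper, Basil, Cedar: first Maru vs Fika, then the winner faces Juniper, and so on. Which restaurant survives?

Round 1: Maru vs Fika — 5–6, Fika advances.
Round 2: Fika vs Juniper — 4–7, Juniper advances.
Round 3: Juniper vs Basil — 5–6, Basil advances.
Round 4: Basil vs Cedar — 4–7, Cedar advances.
The agenda winner is Cedar.

Cedar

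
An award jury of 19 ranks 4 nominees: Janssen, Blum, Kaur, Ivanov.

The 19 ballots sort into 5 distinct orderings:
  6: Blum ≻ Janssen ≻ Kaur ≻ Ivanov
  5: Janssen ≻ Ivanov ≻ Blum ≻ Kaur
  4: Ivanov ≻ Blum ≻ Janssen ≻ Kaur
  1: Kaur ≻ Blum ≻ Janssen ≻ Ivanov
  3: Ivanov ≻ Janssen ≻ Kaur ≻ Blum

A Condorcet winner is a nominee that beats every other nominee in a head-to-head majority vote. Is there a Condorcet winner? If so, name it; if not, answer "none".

Check each pair by majority over 19 ballots:
Janssen vs Blum: Blum wins 11–8.
Janssen vs Kaur: 6+5+4+3 = 18 for Janssen, 1 for Kaur — Janssen by 18–1.
Janssen vs Ivanov: Janssen is ranked higher on 6+5+1 = 12 ballots, Ivanov on 7. Janssen wins 12–7.
Blum vs Kaur: Blum preferred on 6+5+4 = 15 ballots; Blum wins 15–4.
Blum vs Ivanov: Ivanov, 12–7.
Kaur vs Ivanov: 6+1 = 7 for Kaur, 12 for Ivanov — Ivanov by 12–7.
Every nominee loses at least once (Janssen loses to Blum; Blum loses to Ivanov; Kaur loses to Janssen; Ivanov loses to Janssen). The majority relation contains the cycle Janssen beats Ivanov beats Blum beats Janssen, so there is no Condorcet winner.

none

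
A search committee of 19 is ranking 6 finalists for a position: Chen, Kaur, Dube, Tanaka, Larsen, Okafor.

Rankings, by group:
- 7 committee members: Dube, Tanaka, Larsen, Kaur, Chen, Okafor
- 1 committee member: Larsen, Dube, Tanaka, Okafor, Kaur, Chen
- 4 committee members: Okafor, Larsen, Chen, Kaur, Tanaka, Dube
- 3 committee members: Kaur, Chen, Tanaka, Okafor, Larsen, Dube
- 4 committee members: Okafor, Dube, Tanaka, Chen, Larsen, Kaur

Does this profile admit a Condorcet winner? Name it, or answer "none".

Head-to-head results (19 committee members):
Chen vs Kaur: 8 to 11, Kaur.
Chen vs Dube: 4+3 = 7 for Chen, 12 for Dube — Dube by 12–7.
Chen vs Tanaka: Chen is ranked higher on 4+3 = 7 ballots, Tanaka on 12. Tanaka wins 12–7.
Chen vs Larsen: Chen preferred on 3+4 = 7 ballots; Larsen wins 12–7.
Chen vs Okafor: 10 to 9, Chen.
Kaur vs Dube: 4+3 = 7 for Kaur, 12 for Dube — Dube by 12–7.
Kaur vs Tanaka: 4+3 = 7 for Kaur, 12 for Tanaka — Tanaka by 12–7.
Kaur vs Larsen: Kaur preferred on 3 ballots; Larsen wins 16–3.
Kaur vs Okafor: 10 to 9, Kaur.
Dube vs Tanaka: Dube is ranked higher on 7+1+4 = 12 ballots, Tanaka on 7. Dube wins 12–7.
Dube vs Larsen: Dube preferred on 7+4 = 11 ballots; Dube wins 11–8.
Dube vs Okafor: Dube preferred on 7+1 = 8 ballots; Okafor wins 11–8.
Tanaka vs Larsen: Tanaka preferred on 7+3+4 = 14 ballots; Tanaka wins 14–5.
Tanaka vs Okafor: 7+1+3 = 11 for Tanaka, 8 for Okafor — Tanaka by 11–8.
Larsen vs Okafor: 8 to 11, Okafor.
Every candidate loses at least once (Chen loses to Kaur; Kaur loses to Dube; Dube loses to Okafor; Tanaka loses to Dube; Larsen loses to Dube; Okafor loses to Chen). The majority relation contains the cycle Chen beats Okafor beats Dube beats Chen, so there is no Condorcet winner.

none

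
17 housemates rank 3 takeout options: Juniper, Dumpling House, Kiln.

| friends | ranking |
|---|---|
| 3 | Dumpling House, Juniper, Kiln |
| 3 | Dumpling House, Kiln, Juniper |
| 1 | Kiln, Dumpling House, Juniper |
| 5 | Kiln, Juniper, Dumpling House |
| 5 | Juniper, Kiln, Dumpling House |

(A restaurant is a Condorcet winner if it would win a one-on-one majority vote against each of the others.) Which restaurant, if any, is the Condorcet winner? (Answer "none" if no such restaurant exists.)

Kiln

Pairwise majorities:
Juniper vs Dumpling House: Juniper, 10–7.
Juniper–Kiln: Kiln 9–8.
Dumpling House vs Kiln: Kiln, 11–6.
Kiln wins every pairwise contest, so Kiln is the Condorcet winner.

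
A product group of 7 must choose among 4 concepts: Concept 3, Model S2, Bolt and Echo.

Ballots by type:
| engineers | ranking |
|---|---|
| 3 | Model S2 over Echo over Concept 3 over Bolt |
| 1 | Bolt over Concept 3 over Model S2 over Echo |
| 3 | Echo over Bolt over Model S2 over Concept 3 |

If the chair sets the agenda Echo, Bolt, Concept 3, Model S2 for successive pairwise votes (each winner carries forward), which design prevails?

Round 1: Echo vs Bolt — 6–1, Echo advances.
Round 2: Echo vs Concept 3 — 6–1, Echo advances.
Round 3: Echo vs Model S2 — 3–4, Model S2 advances.
Model S2 survives the agenda.

Model S2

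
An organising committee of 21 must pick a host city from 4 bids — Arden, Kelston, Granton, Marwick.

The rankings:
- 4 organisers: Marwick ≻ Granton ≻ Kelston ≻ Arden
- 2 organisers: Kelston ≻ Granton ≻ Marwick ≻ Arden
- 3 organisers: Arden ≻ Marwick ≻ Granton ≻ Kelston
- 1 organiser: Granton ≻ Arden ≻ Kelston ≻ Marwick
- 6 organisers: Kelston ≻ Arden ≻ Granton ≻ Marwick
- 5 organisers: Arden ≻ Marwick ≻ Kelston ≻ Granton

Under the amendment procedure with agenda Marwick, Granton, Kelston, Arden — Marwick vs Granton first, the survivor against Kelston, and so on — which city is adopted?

Arden

Round 1: Marwick vs Granton — 12–9, Marwick advances.
Round 2: Marwick vs Kelston — 12–9, Marwick advances.
Round 3: Marwick vs Arden — 6–15, Arden advances.
The agenda winner is Arden.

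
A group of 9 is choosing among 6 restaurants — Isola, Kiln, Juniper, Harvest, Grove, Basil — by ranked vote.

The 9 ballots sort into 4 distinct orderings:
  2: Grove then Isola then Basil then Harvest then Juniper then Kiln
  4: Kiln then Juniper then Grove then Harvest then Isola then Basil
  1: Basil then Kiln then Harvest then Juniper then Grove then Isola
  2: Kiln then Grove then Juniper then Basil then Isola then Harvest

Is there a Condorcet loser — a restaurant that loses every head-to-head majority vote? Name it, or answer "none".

none

Head-to-head results (9 friends):
Isola vs Kiln: Kiln, 7–2.
Isola–Juniper: Juniper 7–2.
Isola–Harvest: Harvest 5–4.
Isola vs Grove: 0 for Isola, 9 for Grove — Grove by 9–0.
Isola vs Basil: 2+4 = 6 for Isola, 3 for Basil — Isola by 6–3.
Kiln–Juniper: Kiln 7–2.
Kiln vs Harvest: Kiln wins 7–2.
Kiln vs Grove: Kiln, 7–2.
Kiln vs Basil: Kiln, 6–3.
Juniper vs Harvest: Juniper, 6–3.
Juniper–Grove: Juniper 5–4.
Juniper vs Basil: Juniper, 6–3.
Harvest vs Grove: Harvest preferred on 1 ballot; Grove wins 8–1.
Harvest vs Basil: Basil, 5–4.
Grove vs Basil: Grove preferred on 2+4+2 = 8 ballots; Grove wins 8–1.
Each restaurant has at least one pairwise win (Isola beats Basil; Kiln beats Isola; Juniper beats Isola; Harvest beats Isola; Grove beats Isola; Basil beats Harvest) — no Condorcet loser.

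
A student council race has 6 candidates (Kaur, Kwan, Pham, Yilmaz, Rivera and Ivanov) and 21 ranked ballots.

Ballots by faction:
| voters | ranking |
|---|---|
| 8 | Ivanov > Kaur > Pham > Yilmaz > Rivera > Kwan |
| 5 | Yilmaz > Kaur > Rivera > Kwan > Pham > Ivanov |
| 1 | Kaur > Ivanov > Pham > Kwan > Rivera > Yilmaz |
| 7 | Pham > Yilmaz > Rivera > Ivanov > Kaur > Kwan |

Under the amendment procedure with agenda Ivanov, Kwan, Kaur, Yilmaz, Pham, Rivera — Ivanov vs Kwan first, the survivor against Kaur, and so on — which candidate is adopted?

Round 1: Ivanov vs Kwan — 16–5, Ivanov advances.
Round 2: Ivanov vs Kaur — 15–6, Ivanov advances.
Round 3: Ivanov vs Yilmaz — 9–12, Yilmaz advances.
Round 4: Yilmaz vs Pham — 5–16, Pham advances.
Round 5: Pham vs Rivera — 16–5, Pham advances.
The agenda winner is Pham.

Pham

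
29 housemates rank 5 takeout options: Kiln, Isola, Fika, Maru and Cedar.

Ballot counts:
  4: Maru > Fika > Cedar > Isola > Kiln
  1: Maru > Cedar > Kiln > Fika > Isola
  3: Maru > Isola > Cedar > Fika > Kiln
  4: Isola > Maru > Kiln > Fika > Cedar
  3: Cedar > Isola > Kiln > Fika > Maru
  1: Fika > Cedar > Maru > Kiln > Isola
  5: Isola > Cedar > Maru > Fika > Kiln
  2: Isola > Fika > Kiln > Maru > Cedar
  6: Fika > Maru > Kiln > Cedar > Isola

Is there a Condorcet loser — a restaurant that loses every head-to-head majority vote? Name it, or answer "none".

Pairwise majorities:
Kiln vs Isola: Isola wins 21–8.
Kiln vs Fika: Fika wins 21–8.
Kiln vs Maru: Kiln is ranked higher on 3+2 = 5 ballots, Maru on 24. Maru wins 24–5.
Kiln vs Cedar: Kiln is ranked higher on 4+2+6 = 12 ballots, Cedar on 17. Cedar wins 17–12.
Isola–Fika: Isola 17–12.
Isola–Maru: Maru 15–14.
Isola vs Cedar: Cedar wins 15–14.
Fika vs Maru: Maru wins 17–12.
Fika vs Cedar: Fika, 17–12.
Maru vs Cedar: Maru, 20–9.
Kiln loses to every other restaurant — it is the Condorcet loser.

Kiln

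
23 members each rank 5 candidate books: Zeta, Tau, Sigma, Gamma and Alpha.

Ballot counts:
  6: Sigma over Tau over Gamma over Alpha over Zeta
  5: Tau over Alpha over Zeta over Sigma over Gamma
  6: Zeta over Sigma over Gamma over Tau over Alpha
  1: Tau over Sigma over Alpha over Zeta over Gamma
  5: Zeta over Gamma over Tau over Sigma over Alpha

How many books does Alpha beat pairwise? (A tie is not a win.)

Alpha against each rival (23 members):
Alpha vs Zeta: Alpha is ranked higher on 6+5+1 = 12 ballots, Zeta on 11. Alpha wins 12–11.
Alpha vs Tau: Tau, 23–0.
Alpha vs Sigma: 5 to 18, Sigma.
Alpha vs Gamma: 5+1 = 6 for Alpha, 17 for Gamma — Gamma by 17–6.
Alpha beats Zeta; loses to Tau, Sigma, Gamma — 1 pairwise win.

1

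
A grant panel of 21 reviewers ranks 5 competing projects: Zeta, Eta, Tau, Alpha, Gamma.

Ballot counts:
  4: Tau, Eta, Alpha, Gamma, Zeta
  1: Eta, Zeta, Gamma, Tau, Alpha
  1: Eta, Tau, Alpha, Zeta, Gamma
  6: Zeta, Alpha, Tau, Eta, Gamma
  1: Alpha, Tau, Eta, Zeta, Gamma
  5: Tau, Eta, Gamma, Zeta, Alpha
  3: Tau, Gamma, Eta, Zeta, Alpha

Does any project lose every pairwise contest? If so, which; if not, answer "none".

Pairwise majorities:
Zeta vs Eta: Zeta preferred on 6 ballots; Eta wins 15–6.
Zeta vs Tau: 7 to 14, Tau.
Zeta vs Alpha: Zeta is ranked higher on 1+6+5+3 = 15 ballots, Alpha on 6. Zeta wins 15–6.
Zeta–Gamma: Gamma 12–9.
Eta–Tau: Tau 19–2.
Eta–Alpha: Eta 14–7.
Eta vs Gamma: Eta wins 18–3.
Tau vs Alpha: Tau wins 14–7.
Tau vs Gamma: Tau, 20–1.
Alpha vs Gamma: 4+1+6+1 = 12 for Alpha, 9 for Gamma — Alpha by 12–9.
Each project has at least one pairwise win (Zeta beats Alpha; Eta beats Zeta; Tau beats Zeta; Alpha beats Gamma; Gamma beats Zeta) — no Condorcet loser.

none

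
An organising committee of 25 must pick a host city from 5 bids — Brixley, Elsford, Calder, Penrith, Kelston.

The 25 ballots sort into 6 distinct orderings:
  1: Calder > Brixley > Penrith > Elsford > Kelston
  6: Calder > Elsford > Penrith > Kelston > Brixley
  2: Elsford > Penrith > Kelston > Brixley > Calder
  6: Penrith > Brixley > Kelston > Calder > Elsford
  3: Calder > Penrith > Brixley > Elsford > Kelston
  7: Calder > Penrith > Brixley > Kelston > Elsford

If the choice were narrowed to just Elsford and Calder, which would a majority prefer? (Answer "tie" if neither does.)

Ballots ranking Elsford above Calder: 2.
Ballots ranking Calder above Elsford: 25 − 2 = 23.
Calder wins the head-to-head 23–2.

Calder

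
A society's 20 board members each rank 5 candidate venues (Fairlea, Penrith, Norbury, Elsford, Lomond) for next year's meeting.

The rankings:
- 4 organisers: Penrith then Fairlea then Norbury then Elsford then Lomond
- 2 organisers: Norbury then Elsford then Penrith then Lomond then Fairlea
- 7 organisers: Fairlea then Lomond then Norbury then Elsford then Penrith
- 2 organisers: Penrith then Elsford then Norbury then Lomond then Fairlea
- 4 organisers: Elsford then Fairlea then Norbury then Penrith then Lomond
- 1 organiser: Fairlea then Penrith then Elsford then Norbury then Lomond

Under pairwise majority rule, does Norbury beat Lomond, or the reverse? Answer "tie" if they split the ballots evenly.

Norbury

Ballots ranking Norbury above Lomond: 4 + 2 + 2 + 4 + 1 = 13.
Ballots ranking Lomond above Norbury: 20 − 13 = 7.
Norbury wins the head-to-head 13–7.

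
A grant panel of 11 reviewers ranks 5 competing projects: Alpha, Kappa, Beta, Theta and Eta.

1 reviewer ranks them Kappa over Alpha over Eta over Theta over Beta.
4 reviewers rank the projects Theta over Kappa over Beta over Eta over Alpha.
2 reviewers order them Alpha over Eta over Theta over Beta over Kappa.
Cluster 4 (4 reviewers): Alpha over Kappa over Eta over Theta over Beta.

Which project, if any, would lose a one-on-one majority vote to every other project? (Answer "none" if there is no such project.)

Beta

Pairwise majorities:
Alpha vs Kappa: Alpha is ranked higher on 2+4 = 6 ballots, Kappa on 5. Alpha wins 6–5.
Alpha vs Beta: 7 to 4, Alpha.
Alpha vs Theta: 1+2+4 = 7 for Alpha, 4 for Theta — Alpha by 7–4.
Alpha vs Eta: Alpha preferred on 1+2+4 = 7 ballots; Alpha wins 7–4.
Kappa vs Beta: 9 to 2, Kappa.
Kappa vs Theta: Kappa is ranked higher on 1+4 = 5 ballots, Theta on 6. Theta wins 6–5.
Kappa–Eta: Kappa 9–2.
Beta vs Theta: Theta, 11–0.
Beta–Eta: Eta 7–4.
Theta vs Eta: 4 to 7, Eta.
Beta loses to every other project — it is the Condorcet loser.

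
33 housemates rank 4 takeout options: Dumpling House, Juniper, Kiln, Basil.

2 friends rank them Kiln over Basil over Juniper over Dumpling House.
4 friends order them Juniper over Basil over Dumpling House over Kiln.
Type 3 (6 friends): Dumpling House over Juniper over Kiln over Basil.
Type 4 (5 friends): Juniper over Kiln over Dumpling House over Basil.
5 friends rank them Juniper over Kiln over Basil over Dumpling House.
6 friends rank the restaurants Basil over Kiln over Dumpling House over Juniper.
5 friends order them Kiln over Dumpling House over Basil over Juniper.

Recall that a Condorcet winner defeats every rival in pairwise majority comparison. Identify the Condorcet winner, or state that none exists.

Pairwise majorities:
Dumpling House vs Juniper: Dumpling House wins 17–16.
Dumpling House vs Kiln: Kiln wins 23–10.
Dumpling House vs Basil: Basil, 17–16.
Juniper vs Kiln: Juniper, 20–13.
Juniper vs Basil: Juniper wins 20–13.
Kiln vs Basil: Kiln, 23–10.
Every restaurant loses at least once (Dumpling House loses to Kiln; Juniper loses to Dumpling House; Kiln loses to Juniper; Basil loses to Juniper). The majority relation contains the cycle Dumpling House > Juniper > Kiln > Dumpling House, so there is no Condorcet winner.

none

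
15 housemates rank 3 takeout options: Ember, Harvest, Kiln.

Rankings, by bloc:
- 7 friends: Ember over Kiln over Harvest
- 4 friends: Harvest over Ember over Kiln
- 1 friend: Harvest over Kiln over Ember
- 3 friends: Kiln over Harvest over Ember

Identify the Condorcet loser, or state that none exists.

Pairwise majorities:
Ember vs Harvest: Harvest, 8–7.
Ember vs Kiln: Ember is ranked higher on 7+4 = 11 ballots, Kiln on 4. Ember wins 11–4.
Harvest vs Kiln: 4+1 = 5 for Harvest, 10 for Kiln — Kiln by 10–5.
Each restaurant has at least one pairwise win (Ember beats Kiln; Harvest beats Ember; Kiln beats Harvest) — no Condorcet loser.

none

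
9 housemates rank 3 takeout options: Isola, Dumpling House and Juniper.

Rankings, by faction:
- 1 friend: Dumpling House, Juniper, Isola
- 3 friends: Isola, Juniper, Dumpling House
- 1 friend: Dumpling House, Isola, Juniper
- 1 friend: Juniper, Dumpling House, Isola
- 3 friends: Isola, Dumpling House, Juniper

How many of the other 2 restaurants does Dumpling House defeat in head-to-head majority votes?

Dumpling House against each rival (9 friends):
Dumpling House vs Isola: 3 to 6, Isola.
Dumpling House vs Juniper: Dumpling House wins 5–4.
Dumpling House beats Juniper; loses to Isola — 1 pairwise win.

1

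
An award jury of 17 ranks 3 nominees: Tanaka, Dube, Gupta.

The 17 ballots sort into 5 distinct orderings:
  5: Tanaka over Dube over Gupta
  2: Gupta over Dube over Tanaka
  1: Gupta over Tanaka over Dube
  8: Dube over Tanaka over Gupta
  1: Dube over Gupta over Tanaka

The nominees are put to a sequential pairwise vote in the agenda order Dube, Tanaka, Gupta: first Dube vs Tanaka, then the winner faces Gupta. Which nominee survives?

Dube

Round 1: Dube vs Tanaka — 11–6, Dube advances.
Round 2: Dube vs Gupta — 14–3, Dube advances.
Dube survives the agenda.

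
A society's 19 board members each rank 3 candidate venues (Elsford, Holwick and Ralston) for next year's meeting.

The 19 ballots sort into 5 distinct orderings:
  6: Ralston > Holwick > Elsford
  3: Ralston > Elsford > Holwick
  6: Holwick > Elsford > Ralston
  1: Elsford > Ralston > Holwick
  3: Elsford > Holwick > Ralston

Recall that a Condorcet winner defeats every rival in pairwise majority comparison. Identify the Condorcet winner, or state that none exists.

Check each pair by majority over 19 ballots:
Elsford vs Holwick: Holwick, 12–7.
Elsford–Ralston: Elsford 10–9.
Holwick–Ralston: Ralston 10–9.
No city is unbeaten: Elsford loses to Holwick; Holwick loses to Ralston; Ralston loses to Elsford. In particular Elsford → Ralston → Holwick → Elsford is a majority cycle — no Condorcet winner exists.

none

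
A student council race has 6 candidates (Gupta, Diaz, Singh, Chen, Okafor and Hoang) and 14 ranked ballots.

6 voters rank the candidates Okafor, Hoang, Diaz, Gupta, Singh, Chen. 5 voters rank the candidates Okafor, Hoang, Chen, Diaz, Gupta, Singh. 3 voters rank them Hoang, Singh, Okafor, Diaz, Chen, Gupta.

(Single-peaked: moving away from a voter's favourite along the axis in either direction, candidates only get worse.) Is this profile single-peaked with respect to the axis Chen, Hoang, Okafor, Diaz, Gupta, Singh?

no

Axis positions: Chen=1, Hoang=2, Okafor=3, Diaz=4, Gupta=5, Singh=6.
Type 1 (peak Okafor at position 3): ranking walks positions 3-2-4-5-6-1, expanding outward from the peak — single-peaked.
Type 2 (peak Okafor at position 3): ranking walks positions 3-2-1-4-5-6, expanding outward from the peak — single-peaked.
Type 3: ranking walks positions 2-6-3-4-1-5; Singh is ranked above Okafor even though Okafor lies between Singh and the peak Hoang on the axis — preferences dip and rise again. Not single-peaked.
Type 3 violates single-peakedness, so the profile is not single-peaked on this axis.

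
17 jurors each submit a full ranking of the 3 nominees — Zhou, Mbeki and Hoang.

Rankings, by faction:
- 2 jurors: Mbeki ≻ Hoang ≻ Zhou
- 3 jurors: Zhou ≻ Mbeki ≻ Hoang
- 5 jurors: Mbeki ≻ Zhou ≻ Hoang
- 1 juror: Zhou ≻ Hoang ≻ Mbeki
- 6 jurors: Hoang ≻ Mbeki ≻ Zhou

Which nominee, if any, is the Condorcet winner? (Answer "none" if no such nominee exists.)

Mbeki

Head-to-head results (17 jurors):
Zhou vs Mbeki: Mbeki, 13–4.
Zhou vs Hoang: Zhou is ranked higher on 3+5+1 = 9 ballots, Hoang on 8. Zhou wins 9–8.
Mbeki vs Hoang: 10 to 7, Mbeki.
Mbeki beats each of Zhou, Hoang — Mbeki is the Condorcet winner.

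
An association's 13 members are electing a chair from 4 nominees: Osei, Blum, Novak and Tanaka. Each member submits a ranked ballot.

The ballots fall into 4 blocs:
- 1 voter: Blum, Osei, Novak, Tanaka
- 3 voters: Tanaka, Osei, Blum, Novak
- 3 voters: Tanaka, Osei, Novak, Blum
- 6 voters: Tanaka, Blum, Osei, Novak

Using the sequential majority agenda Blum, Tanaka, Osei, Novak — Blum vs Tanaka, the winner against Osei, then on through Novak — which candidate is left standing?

Round 1: Blum vs Tanaka — 1–12, Tanaka advances.
Round 2: Tanaka vs Osei — 12–1, Tanaka advances.
Round 3: Tanaka vs Novak — 12–1, Tanaka advances.
The agenda winner is Tanaka.

Tanaka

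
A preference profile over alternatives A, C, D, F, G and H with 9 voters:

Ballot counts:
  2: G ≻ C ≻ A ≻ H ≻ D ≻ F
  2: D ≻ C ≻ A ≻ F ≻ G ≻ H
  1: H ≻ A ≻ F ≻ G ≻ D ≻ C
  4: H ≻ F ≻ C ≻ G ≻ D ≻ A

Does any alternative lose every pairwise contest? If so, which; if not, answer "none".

none

Pairwise majorities:
A–C: C 8–1.
A vs D: D wins 6–3.
A–F: A 5–4.
A vs G: A is ranked higher on 2+1 = 3 ballots, G on 6. G wins 6–3.
A vs H: A preferred on 2+2 = 4 ballots; H wins 5–4.
C vs D: 2+4 = 6 for C, 3 for D — C by 6–3.
C–F: F 5–4.
C vs G: C wins 6–3.
C vs H: H, 5–4.
D vs F: D preferred on 2+2 = 4 ballots; F wins 5–4.
D vs G: 2 to 7, G.
D–H: H 7–2.
F vs G: F is ranked higher on 2+1+4 = 7 ballots, G on 2. F wins 7–2.
F vs H: H wins 7–2.
G–H: H 5–4.
No alternative is winless: A beats F; C beats A; D beats A; F beats C; G beats A; H beats A. There is no Condorcet loser.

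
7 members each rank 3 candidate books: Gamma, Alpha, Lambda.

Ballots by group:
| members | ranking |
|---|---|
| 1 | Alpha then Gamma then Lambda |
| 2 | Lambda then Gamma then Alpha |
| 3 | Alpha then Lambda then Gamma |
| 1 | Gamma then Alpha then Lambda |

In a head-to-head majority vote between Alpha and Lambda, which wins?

Alpha

Ballots ranking Alpha above Lambda: 1 + 3 + 1 = 5.
Ballots ranking Lambda above Alpha: 7 − 5 = 2.
Alpha wins the head-to-head 5–2.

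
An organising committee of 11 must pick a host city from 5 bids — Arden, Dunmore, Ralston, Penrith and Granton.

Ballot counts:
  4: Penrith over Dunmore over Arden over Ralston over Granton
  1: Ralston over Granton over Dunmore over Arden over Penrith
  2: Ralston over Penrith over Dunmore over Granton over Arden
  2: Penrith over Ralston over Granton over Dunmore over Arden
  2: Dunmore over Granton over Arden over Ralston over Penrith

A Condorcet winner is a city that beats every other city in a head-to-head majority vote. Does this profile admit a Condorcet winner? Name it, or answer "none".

Penrith

Head-to-head results (11 organisers):
Arden vs Dunmore: Dunmore wins 11–0.
Arden vs Ralston: Arden wins 6–5.
Arden vs Penrith: Penrith, 8–3.
Arden vs Granton: Granton, 7–4.
Dunmore vs Ralston: Dunmore, 6–5.
Dunmore vs Penrith: Penrith, 8–3.
Dunmore vs Granton: Dunmore, 8–3.
Ralston vs Penrith: Penrith, 6–5.
Ralston vs Granton: Ralston wins 9–2.
Penrith vs Granton: Penrith wins 8–3.
Penrith beats each of Arden, Dunmore, Ralston, Granton — Penrith is the Condorcet winner.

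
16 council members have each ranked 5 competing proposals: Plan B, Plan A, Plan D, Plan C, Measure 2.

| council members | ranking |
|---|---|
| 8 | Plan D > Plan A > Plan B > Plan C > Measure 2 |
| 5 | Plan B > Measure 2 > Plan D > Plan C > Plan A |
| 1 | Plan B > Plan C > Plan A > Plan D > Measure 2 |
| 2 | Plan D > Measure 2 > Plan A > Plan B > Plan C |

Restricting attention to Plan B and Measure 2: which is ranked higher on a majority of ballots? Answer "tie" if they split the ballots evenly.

Ballots ranking Plan B above Measure 2: 8 + 5 + 1 = 14.
Ballots ranking Measure 2 above Plan B: 16 − 14 = 2.
Plan B wins the head-to-head 14–2.

Plan B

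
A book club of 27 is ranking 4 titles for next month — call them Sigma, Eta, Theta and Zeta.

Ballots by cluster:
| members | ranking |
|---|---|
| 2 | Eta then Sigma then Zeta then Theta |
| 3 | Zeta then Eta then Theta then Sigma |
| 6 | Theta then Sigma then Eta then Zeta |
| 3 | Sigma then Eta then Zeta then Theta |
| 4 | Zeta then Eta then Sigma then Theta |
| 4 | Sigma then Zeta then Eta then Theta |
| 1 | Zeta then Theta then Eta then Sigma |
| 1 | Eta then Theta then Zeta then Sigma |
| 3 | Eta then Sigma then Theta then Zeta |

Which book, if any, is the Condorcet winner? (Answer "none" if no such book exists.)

Eta

Pairwise majorities:
Sigma vs Eta: 13 to 14, Eta.
Sigma–Theta: Sigma 16–11.
Sigma vs Zeta: Sigma, 18–9.
Eta vs Theta: Eta wins 20–7.
Eta vs Zeta: Eta preferred on 2+6+3+1+3 = 15 ballots; Eta wins 15–12.
Theta vs Zeta: 10 to 17, Zeta.
Only Eta has no losses; Eta is the Condorcet winner.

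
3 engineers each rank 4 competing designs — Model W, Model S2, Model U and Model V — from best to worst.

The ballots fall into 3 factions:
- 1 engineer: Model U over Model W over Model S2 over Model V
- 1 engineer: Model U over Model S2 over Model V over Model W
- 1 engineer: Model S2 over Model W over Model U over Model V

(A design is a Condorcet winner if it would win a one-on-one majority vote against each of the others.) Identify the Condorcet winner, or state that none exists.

Model U

Head-to-head results (3 engineers):
Model W vs Model S2: Model W preferred on 1 ballot; Model S2 wins 2–1.
Model W vs Model U: Model W is ranked higher on 1 ballot, Model U on 2. Model U wins 2–1.
Model W vs Model V: 1+1 = 2 for Model W, 1 for Model V — Model W by 2–1.
Model S2 vs Model U: 1 to 2, Model U.
Model S2 vs Model V: 1+1+1 = 3 for Model S2, 0 for Model V — Model S2 by 3–0.
Model U vs Model V: 1+1+1 = 3 for Model U, 0 for Model V — Model U by 3–0.
Model U beats each of Model W, Model S2, Model V — Model U is the Condorcet winner.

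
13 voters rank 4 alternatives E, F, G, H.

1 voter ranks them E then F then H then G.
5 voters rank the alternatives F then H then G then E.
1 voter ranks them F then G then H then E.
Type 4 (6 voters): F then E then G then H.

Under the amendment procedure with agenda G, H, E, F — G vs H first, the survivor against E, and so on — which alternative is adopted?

Round 1: G vs H — 7–6, G advances.
Round 2: G vs E — 6–7, E advances.
Round 3: E vs F — 1–12, F advances.
F survives the agenda.

F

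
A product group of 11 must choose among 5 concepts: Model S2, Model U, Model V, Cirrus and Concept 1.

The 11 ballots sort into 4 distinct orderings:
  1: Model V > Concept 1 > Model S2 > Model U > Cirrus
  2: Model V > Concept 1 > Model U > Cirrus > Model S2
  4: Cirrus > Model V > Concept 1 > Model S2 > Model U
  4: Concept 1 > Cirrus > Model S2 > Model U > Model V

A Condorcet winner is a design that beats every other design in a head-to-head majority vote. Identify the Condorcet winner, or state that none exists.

none

Pairwise majorities:
Model S2 vs Model U: Model S2, 9–2.
Model S2 vs Model V: Model V wins 7–4.
Model S2–Cirrus: Cirrus 10–1.
Model S2 vs Concept 1: Concept 1 wins 11–0.
Model U vs Model V: Model V wins 7–4.
Model U vs Cirrus: Cirrus, 8–3.
Model U–Concept 1: Concept 1 11–0.
Model V–Cirrus: Cirrus 8–3.
Model V vs Concept 1: Model V wins 7–4.
Cirrus–Concept 1: Concept 1 7–4.
Each design drops at least one matchup (Model S2 loses to Model V; Model U loses to Model S2; Model V loses to Cirrus; Cirrus loses to Concept 1; Concept 1 loses to Model V); the cycle Model V beats Concept 1 beats Cirrus beats Model V rules out a Condorcet winner.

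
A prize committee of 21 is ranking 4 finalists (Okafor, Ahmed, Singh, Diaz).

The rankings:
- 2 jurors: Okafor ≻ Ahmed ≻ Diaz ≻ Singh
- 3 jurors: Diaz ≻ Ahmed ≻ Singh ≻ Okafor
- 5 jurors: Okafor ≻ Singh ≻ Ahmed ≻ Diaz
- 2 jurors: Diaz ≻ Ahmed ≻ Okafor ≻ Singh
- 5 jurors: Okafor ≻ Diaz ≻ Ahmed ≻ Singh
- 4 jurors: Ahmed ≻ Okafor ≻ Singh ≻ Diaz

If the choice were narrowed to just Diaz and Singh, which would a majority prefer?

Diaz

Ballots ranking Diaz above Singh: 2 + 3 + 2 + 5 = 12.
Ballots ranking Singh above Diaz: 21 − 12 = 9.
Diaz wins the head-to-head 12–9.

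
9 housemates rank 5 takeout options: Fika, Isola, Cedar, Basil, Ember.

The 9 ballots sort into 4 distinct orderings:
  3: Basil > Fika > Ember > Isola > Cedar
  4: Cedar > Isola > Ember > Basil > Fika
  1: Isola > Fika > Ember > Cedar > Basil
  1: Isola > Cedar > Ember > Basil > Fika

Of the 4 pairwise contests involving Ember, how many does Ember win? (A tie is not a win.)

2

Ember against each rival (9 friends):
Ember vs Fika: Ember wins 5–4.
Ember–Isola: Isola 6–3.
Ember vs Cedar: 4 to 5, Cedar.
Ember vs Basil: 6 to 3, Ember.
Ember beats Fika, Basil; loses to Isola, Cedar — 2 pairwise wins.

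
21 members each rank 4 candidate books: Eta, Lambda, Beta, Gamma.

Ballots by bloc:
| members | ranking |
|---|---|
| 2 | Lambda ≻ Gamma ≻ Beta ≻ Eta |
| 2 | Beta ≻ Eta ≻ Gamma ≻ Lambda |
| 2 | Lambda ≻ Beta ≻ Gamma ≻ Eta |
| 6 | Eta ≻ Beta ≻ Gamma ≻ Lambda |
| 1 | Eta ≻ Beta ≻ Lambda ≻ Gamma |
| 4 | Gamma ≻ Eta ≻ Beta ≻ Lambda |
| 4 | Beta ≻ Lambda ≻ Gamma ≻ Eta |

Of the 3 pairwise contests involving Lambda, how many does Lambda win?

0

Lambda against each rival (21 members):
Lambda vs Eta: 8 to 13, Eta.
Lambda vs Beta: Beta, 17–4.
Lambda vs Gamma: Lambda is ranked higher on 2+2+1+4 = 9 ballots, Gamma on 12. Gamma wins 12–9.
Lambda beats no one; loses to Eta, Beta, Gamma — 0 pairwise wins.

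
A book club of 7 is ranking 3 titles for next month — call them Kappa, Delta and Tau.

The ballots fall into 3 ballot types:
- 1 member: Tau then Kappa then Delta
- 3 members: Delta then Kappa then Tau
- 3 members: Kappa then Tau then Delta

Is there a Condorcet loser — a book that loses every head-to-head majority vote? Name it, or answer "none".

Delta

Pairwise majorities:
Kappa vs Delta: Kappa is ranked higher on 1+3 = 4 ballots, Delta on 3. Kappa wins 4–3.
Kappa vs Tau: Kappa wins 6–1.
Delta vs Tau: Tau, 4–3.
Only Delta has no wins; Delta is the Condorcet loser.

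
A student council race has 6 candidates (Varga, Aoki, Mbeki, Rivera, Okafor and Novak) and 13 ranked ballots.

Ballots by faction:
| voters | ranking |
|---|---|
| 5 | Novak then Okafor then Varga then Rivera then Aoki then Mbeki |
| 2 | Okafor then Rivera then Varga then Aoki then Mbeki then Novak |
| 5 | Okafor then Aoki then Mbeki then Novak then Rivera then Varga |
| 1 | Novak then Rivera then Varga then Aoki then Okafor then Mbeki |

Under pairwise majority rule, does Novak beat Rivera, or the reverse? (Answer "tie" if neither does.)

Novak

Ballots ranking Novak above Rivera: 5 + 5 + 1 = 11.
Ballots ranking Rivera above Novak: 13 − 11 = 2.
Novak wins the head-to-head 11–2.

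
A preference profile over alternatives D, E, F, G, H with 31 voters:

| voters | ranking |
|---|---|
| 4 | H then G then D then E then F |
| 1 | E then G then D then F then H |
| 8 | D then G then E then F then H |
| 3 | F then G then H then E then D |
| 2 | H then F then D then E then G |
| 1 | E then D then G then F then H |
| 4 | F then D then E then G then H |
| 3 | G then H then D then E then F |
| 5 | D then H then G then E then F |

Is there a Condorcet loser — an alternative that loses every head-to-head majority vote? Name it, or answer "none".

none

Pairwise majorities:
D vs E: D wins 26–5.
D vs F: 4+1+8+1+3+5 = 22 for D, 9 for F — D by 22–9.
D vs G: D, 20–11.
D vs H: D preferred on 1+8+1+4+5 = 19 ballots; D wins 19–12.
E vs F: E wins 22–9.
E vs G: G, 23–8.
E vs H: H, 17–14.
F vs G: 3+2+4 = 9 for F, 22 for G — G by 22–9.
F vs H: F preferred on 1+8+3+1+4 = 17 ballots; F wins 17–14.
G vs H: G, 20–11.
Every alternative wins at least one matchup (D beats E; E beats F; F beats H; G beats E; H beats E), so there is no Condorcet loser.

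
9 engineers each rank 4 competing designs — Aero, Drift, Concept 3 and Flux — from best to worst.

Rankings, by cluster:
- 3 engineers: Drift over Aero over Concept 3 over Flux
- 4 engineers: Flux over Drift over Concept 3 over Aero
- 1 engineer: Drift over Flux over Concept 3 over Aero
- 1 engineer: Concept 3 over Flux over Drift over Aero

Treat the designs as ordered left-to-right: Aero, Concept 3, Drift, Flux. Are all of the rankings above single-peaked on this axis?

Axis positions: Aero=1, Concept 3=2, Drift=3, Flux=4.
Cluster 1: ranking walks positions 3-1-2-4; Aero is ranked above Concept 3 even though Concept 3 lies between Aero and the peak Drift on the axis — preferences dip and rise again. Not single-peaked.
Cluster 2 (peak Flux at position 4): ranking walks positions 4-3-2-1, expanding outward from the peak — single-peaked.
Cluster 3 (peak Drift at position 3): ranking walks positions 3-4-2-1, expanding outward from the peak — single-peaked.
Cluster 4: ranking walks positions 2-4-3-1; Flux is ranked above Drift even though Drift lies between Flux and the peak Concept 3 on the axis — preferences dip and rise again. Not single-peaked.
Cluster 1 violates single-peakedness, so the profile is not single-peaked on this axis.

no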